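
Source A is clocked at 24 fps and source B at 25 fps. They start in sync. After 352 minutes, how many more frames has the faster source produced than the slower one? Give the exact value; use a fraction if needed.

352 min = 21120 s.
A emits 24 × 21120 = 506880 frames; B emits 25 × 21120 = 528000.
Difference = 21120 frames; B is ahead of A.

21120 frames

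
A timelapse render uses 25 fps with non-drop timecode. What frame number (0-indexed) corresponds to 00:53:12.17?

Total seconds to the label: (0 × 3600 + 53 × 60 + 12) = 3192.
Frame index = 3192 × 25 + 17 = 79817.

79817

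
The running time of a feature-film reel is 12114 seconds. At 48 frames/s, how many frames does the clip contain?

581472 frames

Frames = 12114 × 48 = 581472.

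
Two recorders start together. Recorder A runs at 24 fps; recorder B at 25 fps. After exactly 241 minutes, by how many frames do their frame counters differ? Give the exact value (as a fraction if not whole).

241 min = 14460 s.
A emits 24 × 14460 = 347040 frames; B emits 25 × 14460 = 361500.
Difference = 14460 frames; B is ahead of A.

14460 frames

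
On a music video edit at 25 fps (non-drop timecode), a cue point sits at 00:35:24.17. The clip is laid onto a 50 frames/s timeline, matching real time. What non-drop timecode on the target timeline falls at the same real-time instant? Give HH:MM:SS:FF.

00:35:24:34

Source frame index: (0×3600 + 35×60 + 24) × 25 + 17 = 53117.
Real time: 53117 / (25) = 53117/25 s.
Target frame: (53117/25) × (50) = 106234.
At 50 labels/s: frame 106234 → 00:35:24:34.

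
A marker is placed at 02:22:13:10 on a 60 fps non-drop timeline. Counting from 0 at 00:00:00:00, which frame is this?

Total seconds to the label: (2 × 3600 + 22 × 60 + 13) = 8533.
Frame index = 8533 × 60 + 10 = 511990.

frame 511990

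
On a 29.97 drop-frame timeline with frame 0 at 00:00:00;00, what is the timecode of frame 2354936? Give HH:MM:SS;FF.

Ten DF minutes hold 17982 frames, so frame 2354936 lies in block 130 (frames 2337660–2355641) with 17276 frames into that block.
The block's first minute is 1800 frames and the rest 1798 each; 17276 frames reaches minute 9, so 130 × 18 + 9 × 2 = 2358 labels have been skipped so far.
Adding those back, label number 2354936 + 2358 = 2357294 at 30 labels/s is 78576 s + 14 f = 21 h 49 min 36 s frame 14, i.e. 21:49:36;14.

21:49:36;14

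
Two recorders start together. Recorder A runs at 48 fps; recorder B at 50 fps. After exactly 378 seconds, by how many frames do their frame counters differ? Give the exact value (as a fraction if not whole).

A emits 48 × 378 = 18144 frames; B emits 50 × 378 = 18900.
Difference = 756 frames; B is ahead of A.

756 frames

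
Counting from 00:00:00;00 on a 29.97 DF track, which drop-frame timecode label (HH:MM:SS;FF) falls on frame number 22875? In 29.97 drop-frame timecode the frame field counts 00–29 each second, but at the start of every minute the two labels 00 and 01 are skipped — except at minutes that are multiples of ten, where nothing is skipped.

Ten DF minutes hold 17982 frames, so frame 22875 lies in block 1 (frames 17982–35963) with 4893 frames into that block.
The block's first minute is 1800 frames and the rest 1798 each; 4893 frames reaches minute 2, so 1 × 18 + 2 × 2 = 22 labels have been skipped so far.
Adding those back, label number 22875 + 22 = 22897 at 30 labels/s is 763 s + 7 f = 0 h 12 min 43 s frame 7, i.e. 00:12:43;07.

00:12:43;07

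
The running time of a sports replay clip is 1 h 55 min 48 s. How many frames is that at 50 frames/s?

1 h 55 min 48 s = 6948 s.
Frames = 6948 × 50 = 347400.

347400 frames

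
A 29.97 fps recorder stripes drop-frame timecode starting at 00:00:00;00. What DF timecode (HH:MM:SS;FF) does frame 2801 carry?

Each 10-minute DF block holds 10 × 60 × 30 − 9 × 2 = 17982 frames. 2801 ÷ 17982 → 0 full blocks, remainder 2801.
Within the partial block the first minute is 1800 frames and each further minute 1798, so 1 further minute boundary passed. Total skipped labels = 18 × 0 + 2 × 1 = 2.
Non-drop label index = 2801 + 2 = 2803; at 30 labels/s that is 00:01:33:13, i.e. DF 00:01:33;13.

00:01:33;13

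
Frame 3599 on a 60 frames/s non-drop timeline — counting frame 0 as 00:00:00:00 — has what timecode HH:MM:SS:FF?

3599 ÷ 60 = 59 full seconds, remainder 59 frames.
59 s = 0 h 0 min 59 s.
Timecode: 00:00:59:59.

00:00:59:59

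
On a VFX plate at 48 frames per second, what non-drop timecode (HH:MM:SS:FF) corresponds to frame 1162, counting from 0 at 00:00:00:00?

00:00:24:10

1162 ÷ 48 = 24 full seconds, remainder 10 frames.
24 s = 0 h 0 min 24 s.
Timecode: 00:00:24:10.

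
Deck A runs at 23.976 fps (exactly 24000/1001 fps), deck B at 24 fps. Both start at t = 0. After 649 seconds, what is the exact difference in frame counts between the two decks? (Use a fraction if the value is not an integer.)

1416/91 frames

A emits 24000/1001 × 649 = 1416000/91 frames; B emits 24 × 649 = 15576.
Difference = 1416/91 frames (≈ 15.5604); B is ahead of A.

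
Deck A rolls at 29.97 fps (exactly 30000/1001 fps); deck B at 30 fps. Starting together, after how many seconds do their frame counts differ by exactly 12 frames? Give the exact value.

The gap grows by |30 − 30000/1001| = 30/1001 frames per second.
Time for a 12-frame gap: 12 ÷ (30/1001) = 400.4 s.

400.4 seconds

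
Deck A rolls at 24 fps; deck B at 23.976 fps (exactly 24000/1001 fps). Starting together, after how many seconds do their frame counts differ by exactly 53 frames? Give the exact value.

53053/24 seconds

The gap grows by |24000/1001 − 24| = 24/1001 frames per second.
Time for a 53-frame gap: 53 ÷ (24/1001) = 53053/24 s.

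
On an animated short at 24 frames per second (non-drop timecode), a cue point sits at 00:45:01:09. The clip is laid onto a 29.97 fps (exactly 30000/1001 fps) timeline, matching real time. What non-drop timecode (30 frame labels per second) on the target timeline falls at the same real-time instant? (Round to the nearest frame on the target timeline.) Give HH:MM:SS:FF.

00:44:58:20

Source frame index: (0×3600 + 45×60 + 1) × 24 + 9 = 64833.
Real time: 64833 / (24) = 21611/8 s.
Target frame: (21611/8) × (30000/1001) = 81041250/1001 ≈ 80960.290 → 80960.
At 30 labels/s: frame 80960 → 00:44:58:20.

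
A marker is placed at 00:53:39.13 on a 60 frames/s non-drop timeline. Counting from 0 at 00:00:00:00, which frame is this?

Total seconds to the label: (0 × 3600 + 53 × 60 + 39) = 3219.
Frame index = 3219 × 60 + 13 = 193153.

193153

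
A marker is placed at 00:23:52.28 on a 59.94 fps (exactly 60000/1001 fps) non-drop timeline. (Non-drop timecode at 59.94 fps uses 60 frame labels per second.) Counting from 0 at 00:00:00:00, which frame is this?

Total seconds to the label: (0 × 3600 + 23 × 60 + 52) = 1432.
Frame index = 1432 × 60 + 28 = 85948.

85948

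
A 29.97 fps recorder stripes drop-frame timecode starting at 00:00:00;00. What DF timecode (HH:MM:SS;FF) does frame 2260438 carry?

20:57:03;12

Each 10-minute DF block holds 10 × 60 × 30 − 9 × 2 = 17982 frames. 2260438 ÷ 17982 → 125 full blocks, remainder 12688.
Within the partial block the first minute is 1800 frames and each further minute 1798, so 7 further minute boundaries passed. Total skipped labels = 18 × 125 + 2 × 7 = 2264.
Non-drop label index = 2260438 + 2264 = 2262702; at 30 labels/s that is 20:57:03:12, i.e. DF 20:57:03;12.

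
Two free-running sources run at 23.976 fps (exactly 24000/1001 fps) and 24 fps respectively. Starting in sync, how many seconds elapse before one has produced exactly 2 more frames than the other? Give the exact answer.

The gap grows by |24 − 24000/1001| = 24/1001 frames per second.
Time for a 2-frame gap: 2 ÷ (24/1001) = 1001/12 s.

1001/12 seconds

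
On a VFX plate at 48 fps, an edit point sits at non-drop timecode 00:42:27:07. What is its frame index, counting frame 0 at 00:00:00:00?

122263

Total seconds to the label: (0 × 3600 + 42 × 60 + 27) = 2547.
Frame index = 2547 × 48 + 7 = 122263.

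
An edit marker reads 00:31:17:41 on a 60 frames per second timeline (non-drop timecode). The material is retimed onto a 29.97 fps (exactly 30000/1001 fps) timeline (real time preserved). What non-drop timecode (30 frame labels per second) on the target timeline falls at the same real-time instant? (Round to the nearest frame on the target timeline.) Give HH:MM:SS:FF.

00:31:15:24

Source frame index: (0×3600 + 31×60 + 17) × 60 + 41 = 112661.
Real time: 112661 / (60) = 112661/60 s.
Target frame: (112661/60) × (30000/1001) = 56330500/1001 ≈ 56274.226 → 56274.
At 30 labels/s: frame 56274 → 00:31:15:24.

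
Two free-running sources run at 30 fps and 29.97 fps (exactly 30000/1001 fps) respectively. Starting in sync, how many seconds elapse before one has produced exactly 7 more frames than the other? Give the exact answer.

7007/30 seconds

The gap grows by |30000/1001 − 30| = 30/1001 frames per second.
Time for a 7-frame gap: 7 ÷ (30/1001) = 7007/30 s.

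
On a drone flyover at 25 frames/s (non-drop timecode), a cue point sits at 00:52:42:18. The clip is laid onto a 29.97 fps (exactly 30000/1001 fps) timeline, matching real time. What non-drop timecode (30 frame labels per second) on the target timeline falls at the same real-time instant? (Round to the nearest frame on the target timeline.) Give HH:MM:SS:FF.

00:52:39:17

Source frame index: (0×3600 + 52×60 + 42) × 25 + 18 = 79068.
Real time: 79068 / (25) = 79068/25 s.
Target frame: (79068/25) × (30000/1001) = 8625600/91 ≈ 94786.813 → 94787.
At 30 labels/s: frame 94787 → 00:52:39:17.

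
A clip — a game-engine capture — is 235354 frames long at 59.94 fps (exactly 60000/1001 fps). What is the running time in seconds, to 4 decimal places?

3926.4892 seconds

Running time = 235354 × 1001/60000 = 117794677/30000 s ≈ 3926.4892 s.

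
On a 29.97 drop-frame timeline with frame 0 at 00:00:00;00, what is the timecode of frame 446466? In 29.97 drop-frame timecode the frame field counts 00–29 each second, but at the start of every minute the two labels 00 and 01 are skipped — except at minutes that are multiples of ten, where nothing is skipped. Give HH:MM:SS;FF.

04:08:17;04

Ten DF minutes hold 17982 frames, so frame 446466 lies in block 24 (frames 431568–449549) with 14898 frames into that block.
The block's first minute is 1800 frames and the rest 1798 each; 14898 frames reaches minute 8, so 24 × 18 + 8 × 2 = 448 labels have been skipped so far.
Adding those back, label number 446466 + 448 = 446914 at 30 labels/s is 14897 s + 4 f = 4 h 8 min 17 s frame 4, i.e. 04:08:17;04.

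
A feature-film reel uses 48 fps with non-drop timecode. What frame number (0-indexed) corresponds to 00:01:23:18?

4002

Total seconds to the label: (0 × 3600 + 1 × 60 + 23) = 83.
Frame index = 83 × 48 + 18 = 4002.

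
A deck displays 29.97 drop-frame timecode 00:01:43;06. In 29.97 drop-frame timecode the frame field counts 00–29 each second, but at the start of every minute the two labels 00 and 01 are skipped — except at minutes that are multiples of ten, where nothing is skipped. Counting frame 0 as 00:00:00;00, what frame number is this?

Complete 10-minute blocks: 0, each 17982 frames → 0.
Remaining 1 whole minute in the current block: 1800 + 0 × 1798 = 1800 frames.
Within the current minute: 43 × 30 + 6 − 2 = 1294 (labels ;00/;01 skipped at this minute). Total = 0 + 1800 + 1294 = 3094.

3094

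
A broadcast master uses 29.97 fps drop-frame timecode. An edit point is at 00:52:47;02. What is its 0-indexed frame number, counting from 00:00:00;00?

As if non-drop at 30 labels/s: (0 × 3600 + 52 × 60 + 47) × 30 + 2 = 95012.
Minute boundaries passed: 52; those not divisible by 10: 52 − 5 = 47; dropped labels = 2 × 47 = 94.
Actual frame index = 95012 − 94 = 94918.

94918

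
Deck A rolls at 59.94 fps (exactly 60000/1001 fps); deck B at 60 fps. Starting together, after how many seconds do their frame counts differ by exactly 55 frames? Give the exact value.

11011/12 seconds

The gap grows by |60 − 60000/1001| = 60/1001 frames per second.
Time for a 55-frame gap: 55 ÷ (60/1001) = 11011/12 s.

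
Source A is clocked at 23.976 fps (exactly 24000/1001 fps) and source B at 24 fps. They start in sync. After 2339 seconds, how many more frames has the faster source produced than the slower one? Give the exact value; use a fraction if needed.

56136/1001 frames

A emits 24000/1001 × 2339 = 56136000/1001 frames; B emits 24 × 2339 = 56136.
Difference = 56136/1001 frames (≈ 56.0799); B is ahead of A.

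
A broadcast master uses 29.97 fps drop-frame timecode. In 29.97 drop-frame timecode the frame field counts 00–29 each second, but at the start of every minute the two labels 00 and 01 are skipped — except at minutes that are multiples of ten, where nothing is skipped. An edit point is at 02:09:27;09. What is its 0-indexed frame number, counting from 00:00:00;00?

232785

As if non-drop at 30 labels/s: (2 × 3600 + 9 × 60 + 27) × 30 + 9 = 233019.
Minute boundaries passed: 129; those not divisible by 10: 129 − 12 = 117; dropped labels = 2 × 117 = 234.
Actual frame index = 233019 − 234 = 232785.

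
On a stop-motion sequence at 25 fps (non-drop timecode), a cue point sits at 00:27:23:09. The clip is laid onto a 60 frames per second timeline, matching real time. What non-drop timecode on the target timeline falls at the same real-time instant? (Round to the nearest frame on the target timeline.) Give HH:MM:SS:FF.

Source frame index: (0×3600 + 27×60 + 23) × 25 + 9 = 41084.
Real time: 41084 / (25) = 41084/25 s.
Target frame: (41084/25) × (60) = 493008/5 ≈ 98601.600 → 98602.
At 60 labels/s: frame 98602 → 00:27:23:22.

00:27:23:22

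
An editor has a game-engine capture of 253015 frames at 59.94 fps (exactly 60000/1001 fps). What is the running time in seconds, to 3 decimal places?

4221.134 seconds

Running time = 253015 × 1001/60000 = 50653603/12000 s ≈ 4221.134 s.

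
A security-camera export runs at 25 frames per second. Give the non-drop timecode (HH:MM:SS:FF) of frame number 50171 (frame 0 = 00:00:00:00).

50171 ÷ 25 = 2006 full seconds, remainder 21 frames.
2006 s = 0 h 33 min 26 s.
Timecode: 00:33:26:21.

00:33:26:21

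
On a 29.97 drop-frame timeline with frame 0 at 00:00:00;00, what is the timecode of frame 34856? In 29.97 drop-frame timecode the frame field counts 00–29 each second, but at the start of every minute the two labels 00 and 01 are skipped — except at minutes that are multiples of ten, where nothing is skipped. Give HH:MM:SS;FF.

00:19:23;02

Ten DF minutes hold 17982 frames, so frame 34856 lies in block 1 (frames 17982–35963) with 16874 frames into that block.
The block's first minute is 1800 frames and the rest 1798 each; 16874 frames reaches minute 9, so 1 × 18 + 9 × 2 = 36 labels have been skipped so far.
Adding those back, label number 34856 + 36 = 34892 at 30 labels/s is 1163 s + 2 f = 0 h 19 min 23 s frame 2, i.e. 00:19:23;02.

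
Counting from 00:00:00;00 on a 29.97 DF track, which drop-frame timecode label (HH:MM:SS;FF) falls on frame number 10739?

00:05:58;09

Each 10-minute DF block holds 10 × 60 × 30 − 9 × 2 = 17982 frames. 10739 ÷ 17982 → 0 full blocks, remainder 10739.
Within the partial block the first minute is 1800 frames and each further minute 1798, so 5 further minute boundaries passed. Total skipped labels = 18 × 0 + 2 × 5 = 10.
Non-drop label index = 10739 + 10 = 10749; at 30 labels/s that is 00:05:58:09, i.e. DF 00:05:58;09.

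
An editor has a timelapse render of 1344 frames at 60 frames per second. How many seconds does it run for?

Running time = 1344 / (60) = 22.4 s.

22.4 seconds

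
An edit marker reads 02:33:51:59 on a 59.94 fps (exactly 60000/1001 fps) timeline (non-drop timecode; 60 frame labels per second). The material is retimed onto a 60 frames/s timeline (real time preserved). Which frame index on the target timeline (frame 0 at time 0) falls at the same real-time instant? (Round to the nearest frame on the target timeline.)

frame 554473

Source frame index: (2×3600 + 33×60 + 51) × 60 + 59 = 553919.
Real time: 553919 / (60000/1001) = 554472919/60000 s.
Target frame: (554472919/60000) × (60) = 554472919/1000 ≈ 554472.919 → 554473.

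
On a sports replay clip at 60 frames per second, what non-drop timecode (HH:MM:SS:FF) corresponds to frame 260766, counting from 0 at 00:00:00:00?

01:12:26:06

260766 ÷ 60 = 4346 full seconds, remainder 6 frames.
4346 s = 1 h 12 min 26 s.
Timecode: 01:12:26:06.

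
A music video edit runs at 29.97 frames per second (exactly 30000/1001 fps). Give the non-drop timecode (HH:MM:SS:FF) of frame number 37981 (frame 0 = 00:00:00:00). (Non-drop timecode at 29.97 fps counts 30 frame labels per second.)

00:21:06:01

37981 ÷ 30 = 1266 full seconds, remainder 1 frame.
1266 s = 0 h 21 min 6 s.
Timecode: 00:21:06:01.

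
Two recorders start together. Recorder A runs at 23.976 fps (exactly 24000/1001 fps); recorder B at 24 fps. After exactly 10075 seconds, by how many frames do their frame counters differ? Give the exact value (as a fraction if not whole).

A emits 24000/1001 × 10075 = 18600000/77 frames; B emits 24 × 10075 = 241800.
Difference = 18600/77 frames (≈ 241.5584); B is ahead of A.

18600/77 frames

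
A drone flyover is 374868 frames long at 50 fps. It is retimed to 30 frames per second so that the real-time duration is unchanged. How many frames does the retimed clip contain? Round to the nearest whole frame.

224921 frames

Frames at target rate = 374868 × (30) / (50) = 1124604/5 ≈ 224920.800.
Nearest whole frame: 224921.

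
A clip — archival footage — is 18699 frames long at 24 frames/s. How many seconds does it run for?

779.125 seconds

Running time = 18699 / (24) = 779.125 s.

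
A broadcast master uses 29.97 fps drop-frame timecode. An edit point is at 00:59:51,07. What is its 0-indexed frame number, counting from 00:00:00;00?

As if non-drop at 30 labels/s: (0 × 3600 + 59 × 60 + 51) × 30 + 7 = 107737.
Minute boundaries passed: 59; those not divisible by 10: 59 − 5 = 54; dropped labels = 2 × 54 = 108.
Actual frame index = 107737 − 108 = 107629.

107629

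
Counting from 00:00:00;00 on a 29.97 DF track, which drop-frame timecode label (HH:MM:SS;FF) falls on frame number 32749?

00:18:12;23

Each 10-minute DF block holds 10 × 60 × 30 − 9 × 2 = 17982 frames. 32749 ÷ 17982 → 1 full block, remainder 14767.
Within the partial block the first minute is 1800 frames and each further minute 1798, so 8 further minute boundaries passed. Total skipped labels = 18 × 1 + 2 × 8 = 34.
Non-drop label index = 32749 + 34 = 32783; at 30 labels/s that is 00:18:12:23, i.e. DF 00:18:12;23.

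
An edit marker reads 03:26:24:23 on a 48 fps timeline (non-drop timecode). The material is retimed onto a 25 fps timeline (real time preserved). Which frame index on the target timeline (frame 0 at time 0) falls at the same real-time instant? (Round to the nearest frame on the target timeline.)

Source frame index: (3×3600 + 26×60 + 24) × 48 + 23 = 594455.
Real time: 594455 / (48) = 594455/48 s.
Target frame: (594455/48) × (25) = 14861375/48 ≈ 309611.979 → 309612.

frame 309612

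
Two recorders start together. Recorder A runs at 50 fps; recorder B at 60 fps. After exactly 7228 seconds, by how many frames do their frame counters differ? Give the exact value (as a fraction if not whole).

A emits 50 × 7228 = 361400 frames; B emits 60 × 7228 = 433680.
Difference = 72280 frames; B is ahead of A.

72280 frames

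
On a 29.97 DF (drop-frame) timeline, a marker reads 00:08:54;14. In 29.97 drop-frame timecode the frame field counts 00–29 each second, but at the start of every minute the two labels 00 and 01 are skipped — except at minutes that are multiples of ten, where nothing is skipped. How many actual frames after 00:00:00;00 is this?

16018

Complete 10-minute blocks: 0, each 17982 frames → 0.
Remaining 8 whole minutes in the current block: 1800 + 7 × 1798 = 14386 frames.
Within the current minute: 54 × 30 + 14 − 2 = 1632 (labels ;00/;01 skipped at this minute). Total = 0 + 14386 + 1632 = 16018.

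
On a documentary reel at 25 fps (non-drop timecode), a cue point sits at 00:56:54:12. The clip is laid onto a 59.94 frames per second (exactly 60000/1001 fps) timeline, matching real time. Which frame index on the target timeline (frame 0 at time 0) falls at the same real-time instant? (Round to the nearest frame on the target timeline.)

Source frame index: (0×3600 + 56×60 + 54) × 25 + 12 = 85362.
Real time: 85362 / (25) = 85362/25 s.
Target frame: (85362/25) × (60000/1001) = 204868800/1001 ≈ 204664.136 → 204664.

frame 204664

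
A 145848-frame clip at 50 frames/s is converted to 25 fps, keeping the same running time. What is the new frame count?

72924 frames

Target frames = source frames × (target rate / source rate) = 145848 × (25)/(50) = 145848 × 1/2 = 72924.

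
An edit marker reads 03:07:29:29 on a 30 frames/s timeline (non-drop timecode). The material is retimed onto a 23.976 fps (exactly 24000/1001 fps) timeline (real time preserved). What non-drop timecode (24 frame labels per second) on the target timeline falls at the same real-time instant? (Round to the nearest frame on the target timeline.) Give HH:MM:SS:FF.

Source frame index: (3×3600 + 7×60 + 29) × 30 + 29 = 337499.
Real time: 337499 / (30) = 337499/30 s.
Target frame: (337499/30) × (24000/1001) = 269999200/1001 ≈ 269729.471 → 269729.
At 24 labels/s: frame 269729 → 03:07:18:17.

03:07:18:17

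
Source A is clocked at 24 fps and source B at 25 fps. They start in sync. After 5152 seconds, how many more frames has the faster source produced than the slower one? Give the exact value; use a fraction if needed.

A emits 24 × 5152 = 123648 frames; B emits 25 × 5152 = 128800.
Difference = 5152 frames; B is ahead of A.

5152 frames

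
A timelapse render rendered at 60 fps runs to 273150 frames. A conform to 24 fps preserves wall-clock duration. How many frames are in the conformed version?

Target frames = source frames × (target rate / source rate) = 273150 × (24)/(60) = 273150 × 2/5 = 109260.

109260 frames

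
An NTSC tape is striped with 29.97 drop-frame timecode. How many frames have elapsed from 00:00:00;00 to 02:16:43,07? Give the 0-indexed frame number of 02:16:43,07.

245851

Complete 10-minute blocks: 13, each 17982 frames → 233766.
Remaining 6 whole minutes in the current block: 1800 + 5 × 1798 = 10790 frames.
Within the current minute: 43 × 30 + 7 − 2 = 1295 (labels ;00/;01 skipped at this minute). Total = 233766 + 10790 + 1295 = 245851.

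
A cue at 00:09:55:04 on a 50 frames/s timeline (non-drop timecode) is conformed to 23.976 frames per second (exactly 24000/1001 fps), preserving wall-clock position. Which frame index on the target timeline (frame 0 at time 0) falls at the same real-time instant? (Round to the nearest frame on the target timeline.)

frame 14268

Source frame index: (0×3600 + 9×60 + 55) × 50 + 4 = 29754.
Real time: 29754 / (50) = 14877/25 s.
Target frame: (14877/25) × (24000/1001) = 14281920/1001 ≈ 14267.652 → 14268.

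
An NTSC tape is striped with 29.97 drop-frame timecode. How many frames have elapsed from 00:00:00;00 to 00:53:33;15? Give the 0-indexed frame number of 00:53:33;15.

Complete 10-minute blocks: 5, each 17982 frames → 89910.
Remaining 3 whole minutes in the current block: 1800 + 2 × 1798 = 5396 frames.
Within the current minute: 33 × 30 + 15 − 2 = 1003 (labels ;00/;01 skipped at this minute). Total = 89910 + 5396 + 1003 = 96309.

96309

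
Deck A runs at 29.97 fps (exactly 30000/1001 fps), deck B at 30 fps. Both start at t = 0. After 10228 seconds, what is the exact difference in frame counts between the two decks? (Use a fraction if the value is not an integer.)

306840/1001 frames

A emits 30000/1001 × 10228 = 306840000/1001 frames; B emits 30 × 10228 = 306840.
Difference = 306840/1001 frames (≈ 306.5335); B is ahead of A.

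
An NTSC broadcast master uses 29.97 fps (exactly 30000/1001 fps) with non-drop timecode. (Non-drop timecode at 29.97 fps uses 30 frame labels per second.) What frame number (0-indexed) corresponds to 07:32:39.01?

814771

Total seconds to the label: (7 × 3600 + 32 × 60 + 39) = 27159.
Frame index = 27159 × 30 + 1 = 814771.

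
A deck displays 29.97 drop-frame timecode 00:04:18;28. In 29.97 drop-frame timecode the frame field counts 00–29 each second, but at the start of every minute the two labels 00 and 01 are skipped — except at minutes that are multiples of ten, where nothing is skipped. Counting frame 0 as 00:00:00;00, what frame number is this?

Complete 10-minute blocks: 0, each 17982 frames → 0.
Remaining 4 whole minutes in the current block: 1800 + 3 × 1798 = 7194 frames.
Within the current minute: 18 × 30 + 28 − 2 = 566 (labels ;00/;01 skipped at this minute). Total = 0 + 7194 + 566 = 7760.

7760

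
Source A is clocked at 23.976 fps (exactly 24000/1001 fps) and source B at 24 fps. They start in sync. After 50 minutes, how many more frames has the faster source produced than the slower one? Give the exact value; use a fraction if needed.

50 min = 3000 s.
A emits 24000/1001 × 3000 = 72000000/1001 frames; B emits 24 × 3000 = 72000.
Difference = 72000/1001 frames (≈ 71.9281); B is ahead of A.

72000/1001 frames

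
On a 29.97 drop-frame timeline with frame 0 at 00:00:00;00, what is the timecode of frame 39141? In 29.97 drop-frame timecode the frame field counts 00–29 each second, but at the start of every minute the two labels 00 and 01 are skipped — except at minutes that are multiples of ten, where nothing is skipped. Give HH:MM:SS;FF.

00:21:45;29

Each 10-minute DF block holds 10 × 60 × 30 − 9 × 2 = 17982 frames. 39141 ÷ 17982 → 2 full blocks, remainder 3177.
Within the partial block the first minute is 1800 frames and each further minute 1798, so 1 further minute boundary passed. Total skipped labels = 18 × 2 + 2 × 1 = 38.
Non-drop label index = 39141 + 38 = 39179; at 30 labels/s that is 00:21:45:29, i.e. DF 00:21:45;29.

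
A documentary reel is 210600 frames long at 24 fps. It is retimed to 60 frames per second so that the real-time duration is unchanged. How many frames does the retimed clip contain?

Target frames = source frames × (target rate / source rate) = 210600 × (60)/(24) = 210600 × 5/2 = 526500.

526500 frames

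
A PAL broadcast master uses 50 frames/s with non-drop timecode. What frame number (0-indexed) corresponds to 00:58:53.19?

Total seconds to the label: (0 × 3600 + 58 × 60 + 53) = 3533.
Frame index = 3533 × 50 + 19 = 176669.

frame 176669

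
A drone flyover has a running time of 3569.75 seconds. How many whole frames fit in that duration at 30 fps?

107092 frames

Frames = 3569.75 × 30 = 214185/2 ≈ 107092.5000.
Complete frames: 107092.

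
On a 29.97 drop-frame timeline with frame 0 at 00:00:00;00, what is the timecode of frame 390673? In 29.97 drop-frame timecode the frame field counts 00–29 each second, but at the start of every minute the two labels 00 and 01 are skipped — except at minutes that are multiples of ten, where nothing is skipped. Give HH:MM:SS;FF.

03:37:15;15

Each 10-minute DF block holds 10 × 60 × 30 − 9 × 2 = 17982 frames. 390673 ÷ 17982 → 21 full blocks, remainder 13051.
Within the partial block the first minute is 1800 frames and each further minute 1798, so 7 further minute boundaries passed. Total skipped labels = 18 × 21 + 2 × 7 = 392.
Non-drop label index = 390673 + 392 = 391065; at 30 labels/s that is 03:37:15:15, i.e. DF 03:37:15;15.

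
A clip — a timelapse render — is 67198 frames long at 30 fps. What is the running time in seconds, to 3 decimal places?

Running time = 67198 × 1/30 = 33599/15 s ≈ 2239.933 s.

2239.933 seconds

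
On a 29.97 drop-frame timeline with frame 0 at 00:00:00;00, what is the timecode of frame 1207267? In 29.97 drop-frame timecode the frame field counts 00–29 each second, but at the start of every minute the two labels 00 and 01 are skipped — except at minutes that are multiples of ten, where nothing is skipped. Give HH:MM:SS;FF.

11:11:22;15

Each 10-minute DF block holds 10 × 60 × 30 − 9 × 2 = 17982 frames. 1207267 ÷ 17982 → 67 full blocks, remainder 2473.
Within the partial block the first minute is 1800 frames and each further minute 1798, so 1 further minute boundary passed. Total skipped labels = 18 × 67 + 2 × 1 = 1208.
Non-drop label index = 1207267 + 1208 = 1208475; at 30 labels/s that is 11:11:22:15, i.e. DF 11:11:22;15.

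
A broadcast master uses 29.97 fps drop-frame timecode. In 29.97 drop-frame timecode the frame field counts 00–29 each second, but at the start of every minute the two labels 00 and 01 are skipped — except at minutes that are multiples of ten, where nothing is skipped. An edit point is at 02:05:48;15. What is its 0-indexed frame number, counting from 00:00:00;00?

226229

As if non-drop at 30 labels/s: (2 × 3600 + 5 × 60 + 48) × 30 + 15 = 226455.
Minute boundaries passed: 125; those not divisible by 10: 125 − 12 = 113; dropped labels = 2 × 113 = 226.
Actual frame index = 226455 − 226 = 226229.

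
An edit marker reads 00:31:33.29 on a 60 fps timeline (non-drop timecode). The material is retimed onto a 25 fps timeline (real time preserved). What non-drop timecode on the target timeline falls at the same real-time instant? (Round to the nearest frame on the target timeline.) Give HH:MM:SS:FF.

00:31:33:12

Source frame index: (0×3600 + 31×60 + 33) × 60 + 29 = 113609.
Real time: 113609 / (60) = 113609/60 s.
Target frame: (113609/60) × (25) = 568045/12 ≈ 47337.083 → 47337.
At 25 labels/s: frame 47337 → 00:31:33:12.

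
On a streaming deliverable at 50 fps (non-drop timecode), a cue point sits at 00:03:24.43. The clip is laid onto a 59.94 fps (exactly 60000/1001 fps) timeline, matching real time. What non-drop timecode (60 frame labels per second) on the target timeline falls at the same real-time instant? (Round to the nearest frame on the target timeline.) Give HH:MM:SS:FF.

00:03:24:39

Source frame index: (0×3600 + 3×60 + 24) × 50 + 43 = 10243.
Real time: 10243 / (50) = 10243/50 s.
Target frame: (10243/50) × (60000/1001) = 12291600/1001 ≈ 12279.321 → 12279.
At 60 labels/s: frame 12279 → 00:03:24:39.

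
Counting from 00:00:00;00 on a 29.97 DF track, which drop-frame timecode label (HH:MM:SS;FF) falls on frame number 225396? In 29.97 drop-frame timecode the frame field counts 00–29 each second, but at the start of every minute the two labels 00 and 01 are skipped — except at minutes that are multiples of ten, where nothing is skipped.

02:05:20;22

Each 10-minute DF block holds 10 × 60 × 30 − 9 × 2 = 17982 frames. 225396 ÷ 17982 → 12 full blocks, remainder 9612.
Within the partial block the first minute is 1800 frames and each further minute 1798, so 5 further minute boundaries passed. Total skipped labels = 18 × 12 + 2 × 5 = 226.
Non-drop label index = 225396 + 226 = 225622; at 30 labels/s that is 02:05:20:22, i.e. DF 02:05:20;22.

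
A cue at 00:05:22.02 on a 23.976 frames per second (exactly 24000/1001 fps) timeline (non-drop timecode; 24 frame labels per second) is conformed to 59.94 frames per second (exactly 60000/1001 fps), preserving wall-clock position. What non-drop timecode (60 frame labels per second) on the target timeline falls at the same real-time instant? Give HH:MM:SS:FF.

Source frame index: (0×3600 + 5×60 + 22) × 24 + 2 = 7730.
Real time: 7730 / (24000/1001) = 773773/2400 s.
Target frame: (773773/2400) × (60000/1001) = 19325.
At 60 labels/s: frame 19325 → 00:05:22:05.

00:05:22:05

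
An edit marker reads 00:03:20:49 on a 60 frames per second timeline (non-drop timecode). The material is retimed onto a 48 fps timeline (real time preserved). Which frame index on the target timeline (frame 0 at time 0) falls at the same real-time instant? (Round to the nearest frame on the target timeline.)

frame 9639

Source frame index: (0×3600 + 3×60 + 20) × 60 + 49 = 12049.
Real time: 12049 / (60) = 12049/60 s.
Target frame: (12049/60) × (48) = 48196/5 ≈ 9639.200 → 9639.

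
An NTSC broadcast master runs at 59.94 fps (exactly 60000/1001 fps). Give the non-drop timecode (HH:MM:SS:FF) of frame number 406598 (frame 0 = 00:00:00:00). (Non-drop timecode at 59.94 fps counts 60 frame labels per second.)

01:52:56:38

406598 ÷ 60 = 6776 full seconds, remainder 38 frames.
6776 s = 1 h 52 min 56 s.
Timecode: 01:52:56:38.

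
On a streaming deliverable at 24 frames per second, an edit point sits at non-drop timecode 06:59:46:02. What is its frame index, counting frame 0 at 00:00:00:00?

frame 604466

Total seconds to the label: (6 × 3600 + 59 × 60 + 46) = 25186.
Frame index = 25186 × 24 + 2 = 604466.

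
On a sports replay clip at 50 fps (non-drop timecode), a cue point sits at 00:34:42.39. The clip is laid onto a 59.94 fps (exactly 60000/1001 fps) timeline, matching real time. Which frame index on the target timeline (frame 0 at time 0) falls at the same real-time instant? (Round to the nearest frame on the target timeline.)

frame 124842

Source frame index: (0×3600 + 34×60 + 42) × 50 + 39 = 104139.
Real time: 104139 / (50) = 104139/50 s.
Target frame: (104139/50) × (60000/1001) = 17852400/143 ≈ 124841.958 → 124842.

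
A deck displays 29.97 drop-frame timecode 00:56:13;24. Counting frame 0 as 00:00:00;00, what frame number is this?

As if non-drop at 30 labels/s: (0 × 3600 + 56 × 60 + 13) × 30 + 24 = 101214.
Minute boundaries passed: 56; those not divisible by 10: 56 − 5 = 51; dropped labels = 2 × 51 = 102.
Actual frame index = 101214 − 102 = 101112.

101112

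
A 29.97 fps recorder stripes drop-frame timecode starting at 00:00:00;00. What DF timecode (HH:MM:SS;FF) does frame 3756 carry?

Each 10-minute DF block holds 10 × 60 × 30 − 9 × 2 = 17982 frames. 3756 ÷ 17982 → 0 full blocks, remainder 3756.
Within the partial block the first minute is 1800 frames and each further minute 1798, so 2 further minute boundaries passed. Total skipped labels = 18 × 0 + 2 × 2 = 4.
Non-drop label index = 3756 + 4 = 3760; at 30 labels/s that is 00:02:05:10, i.e. DF 00:02:05;10.

00:02:05;10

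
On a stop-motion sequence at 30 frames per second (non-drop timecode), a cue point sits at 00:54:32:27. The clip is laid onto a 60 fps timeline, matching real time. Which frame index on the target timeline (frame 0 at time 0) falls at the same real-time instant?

frame 196374

Source frame index: (0×3600 + 54×60 + 32) × 30 + 27 = 98187.
Real time: 98187 / (30) = 32729/10 s.
Target frame: (32729/10) × (60) = 196374.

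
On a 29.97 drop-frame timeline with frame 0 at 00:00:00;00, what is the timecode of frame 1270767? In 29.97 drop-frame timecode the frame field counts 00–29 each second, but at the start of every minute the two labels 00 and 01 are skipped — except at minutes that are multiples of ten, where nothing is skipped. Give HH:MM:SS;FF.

11:46:41;09

Ten DF minutes hold 17982 frames, so frame 1270767 lies in block 70 (frames 1258740–1276721) with 12027 frames into that block.
The block's first minute is 1800 frames and the rest 1798 each; 12027 frames reaches minute 6, so 70 × 18 + 6 × 2 = 1272 labels have been skipped so far.
Adding those back, label number 1270767 + 1272 = 1272039 at 30 labels/s is 42401 s + 9 f = 11 h 46 min 41 s frame 9, i.e. 11:46:41;09.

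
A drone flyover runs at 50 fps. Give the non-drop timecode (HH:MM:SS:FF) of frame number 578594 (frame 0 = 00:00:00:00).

03:12:51:44

578594 ÷ 50 = 11571 full seconds, remainder 44 frames.
11571 s = 3 h 12 min 51 s.
Timecode: 03:12:51:44.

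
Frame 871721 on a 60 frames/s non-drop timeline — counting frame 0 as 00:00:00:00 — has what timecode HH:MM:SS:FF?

871721 ÷ 60 = 14528 full seconds, remainder 41 frames.
14528 s = 4 h 2 min 8 s.
Timecode: 04:02:08:41.

04:02:08:41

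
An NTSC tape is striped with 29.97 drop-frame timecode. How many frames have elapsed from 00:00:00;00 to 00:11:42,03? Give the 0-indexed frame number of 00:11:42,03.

As if non-drop at 30 labels/s: (0 × 3600 + 11 × 60 + 42) × 30 + 3 = 21063.
Minute boundaries passed: 11; those not divisible by 10: 11 − 1 = 10; dropped labels = 2 × 10 = 20.
Actual frame index = 21063 − 20 = 21043.

21043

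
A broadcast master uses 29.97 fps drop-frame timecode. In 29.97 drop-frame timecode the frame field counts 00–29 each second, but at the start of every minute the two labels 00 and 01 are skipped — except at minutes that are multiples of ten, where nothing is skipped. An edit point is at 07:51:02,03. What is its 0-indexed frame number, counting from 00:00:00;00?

847015

As if non-drop at 30 labels/s: (7 × 3600 + 51 × 60 + 2) × 30 + 3 = 847863.
Minute boundaries passed: 471; those not divisible by 10: 471 − 47 = 424; dropped labels = 2 × 424 = 848.
Actual frame index = 847863 − 848 = 847015.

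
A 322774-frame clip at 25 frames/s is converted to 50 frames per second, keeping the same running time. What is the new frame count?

Target frames = source frames × (target rate / source rate) = 322774 × (50)/(25) = 322774 × 2 = 645548.

645548 frames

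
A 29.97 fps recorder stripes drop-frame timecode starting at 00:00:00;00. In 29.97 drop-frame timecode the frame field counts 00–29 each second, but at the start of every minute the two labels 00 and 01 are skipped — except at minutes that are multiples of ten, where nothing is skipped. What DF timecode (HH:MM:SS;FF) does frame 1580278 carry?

14:38:48;20

Each 10-minute DF block holds 10 × 60 × 30 − 9 × 2 = 17982 frames. 1580278 ÷ 17982 → 87 full blocks, remainder 15844.
Within the partial block the first minute is 1800 frames and each further minute 1798, so 8 further minute boundaries passed. Total skipped labels = 18 × 87 + 2 × 8 = 1582.
Non-drop label index = 1580278 + 1582 = 1581860; at 30 labels/s that is 14:38:48:20, i.e. DF 14:38:48;20.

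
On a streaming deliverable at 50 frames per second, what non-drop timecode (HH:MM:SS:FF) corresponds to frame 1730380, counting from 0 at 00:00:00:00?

1730380 ÷ 50 = 34607 full seconds, remainder 30 frames.
34607 s = 9 h 36 min 47 s.
Timecode: 09:36:47:30.

09:36:47:30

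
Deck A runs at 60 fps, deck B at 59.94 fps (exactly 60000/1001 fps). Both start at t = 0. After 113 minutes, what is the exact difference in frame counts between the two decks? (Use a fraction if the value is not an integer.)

406800/1001 frames

113 min = 6780 s.
A emits 60 × 6780 = 406800 frames; B emits 60000/1001 × 6780 = 406800000/1001.
Difference = 406800/1001 frames (≈ 406.3936); B is behind A.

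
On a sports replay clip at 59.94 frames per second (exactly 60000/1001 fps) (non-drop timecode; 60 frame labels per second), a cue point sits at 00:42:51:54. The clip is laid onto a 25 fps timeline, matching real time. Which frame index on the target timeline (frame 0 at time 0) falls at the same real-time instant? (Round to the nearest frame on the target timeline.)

frame 64362

Source frame index: (0×3600 + 42×60 + 51) × 60 + 54 = 154314.
Real time: 154314 / (60000/1001) = 25744719/10000 s.
Target frame: (25744719/10000) × (25) = 25744719/400 ≈ 64361.798 → 64362.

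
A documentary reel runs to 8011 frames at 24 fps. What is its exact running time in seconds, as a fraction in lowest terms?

8011/24 seconds

Running time = 8011 ÷ (24) = 8011 × 1/24 = 8011/24 s.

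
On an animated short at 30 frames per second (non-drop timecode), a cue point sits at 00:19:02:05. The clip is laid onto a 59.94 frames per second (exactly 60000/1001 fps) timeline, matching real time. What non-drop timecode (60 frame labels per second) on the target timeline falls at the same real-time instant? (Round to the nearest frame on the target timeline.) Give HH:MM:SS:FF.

00:19:01:02

Source frame index: (0×3600 + 19×60 + 2) × 30 + 5 = 34265.
Real time: 34265 / (30) = 6853/6 s.
Target frame: (6853/6) × (60000/1001) = 890000/13 ≈ 68461.538 → 68462.
At 60 labels/s: frame 68462 → 00:19:01:02.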